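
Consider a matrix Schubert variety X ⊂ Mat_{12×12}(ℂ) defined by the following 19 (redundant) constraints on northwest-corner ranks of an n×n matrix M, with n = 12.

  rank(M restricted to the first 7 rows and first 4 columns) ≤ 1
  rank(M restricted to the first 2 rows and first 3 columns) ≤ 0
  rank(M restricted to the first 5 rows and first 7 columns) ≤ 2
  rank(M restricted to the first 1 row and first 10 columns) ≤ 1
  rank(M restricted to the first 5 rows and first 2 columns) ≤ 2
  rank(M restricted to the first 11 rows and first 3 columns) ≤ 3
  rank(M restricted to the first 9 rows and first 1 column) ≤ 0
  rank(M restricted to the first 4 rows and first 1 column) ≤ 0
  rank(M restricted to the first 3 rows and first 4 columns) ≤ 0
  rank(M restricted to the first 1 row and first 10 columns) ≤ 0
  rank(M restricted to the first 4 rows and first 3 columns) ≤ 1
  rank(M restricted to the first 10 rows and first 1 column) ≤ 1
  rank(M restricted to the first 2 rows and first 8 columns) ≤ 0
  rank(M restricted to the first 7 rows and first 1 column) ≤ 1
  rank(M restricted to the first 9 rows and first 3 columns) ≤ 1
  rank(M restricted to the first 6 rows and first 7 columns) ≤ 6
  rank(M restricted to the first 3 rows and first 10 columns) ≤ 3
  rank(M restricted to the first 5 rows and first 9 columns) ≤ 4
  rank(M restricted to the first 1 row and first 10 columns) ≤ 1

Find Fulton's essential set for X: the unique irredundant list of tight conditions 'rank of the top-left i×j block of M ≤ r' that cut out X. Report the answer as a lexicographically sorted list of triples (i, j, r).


Rank table r_w(12×12) implied by the 19 constraints:

  0  0  0  0  0  0  0  0  0  0  1  1
  0  0  0  0  0  0  0  0  1  1  2  2
  0  0  0  0  1  1  1  1  2  2  3  3
  0  1  1  1  2  2  2  2  3  3  4  4
  0  1  1  1  2  2  2  3  4  4  5  5
  0  1  1  1  2  3  3  4  5  5  6  6
  0  1  1  1  2  3  4  5  6  6  7  7
  0  1  1  2  3  4  5  6  7  7  8  8
  0  1  1  2  3  4  5  6  7  8  9  9
  1  2  2  3  4  5  6  7  8  9  10  10
  1  2  3  4  5  6  7  8  9  10  11  11
  1  2  3  4  5  6  7  8  9  10  11  12

second differences of R give the permutation w = (11, 9, 5, 2, 8, 6, 7, 4, 10, 1, 3, 12).

Fulton essential set (7 of the 38 Rothe cells):

[(1, 10, 0), (2, 8, 0), (3, 4, 0), (5, 7, 2), (7, 4, 1), (9, 1, 0), (9, 3, 1)]


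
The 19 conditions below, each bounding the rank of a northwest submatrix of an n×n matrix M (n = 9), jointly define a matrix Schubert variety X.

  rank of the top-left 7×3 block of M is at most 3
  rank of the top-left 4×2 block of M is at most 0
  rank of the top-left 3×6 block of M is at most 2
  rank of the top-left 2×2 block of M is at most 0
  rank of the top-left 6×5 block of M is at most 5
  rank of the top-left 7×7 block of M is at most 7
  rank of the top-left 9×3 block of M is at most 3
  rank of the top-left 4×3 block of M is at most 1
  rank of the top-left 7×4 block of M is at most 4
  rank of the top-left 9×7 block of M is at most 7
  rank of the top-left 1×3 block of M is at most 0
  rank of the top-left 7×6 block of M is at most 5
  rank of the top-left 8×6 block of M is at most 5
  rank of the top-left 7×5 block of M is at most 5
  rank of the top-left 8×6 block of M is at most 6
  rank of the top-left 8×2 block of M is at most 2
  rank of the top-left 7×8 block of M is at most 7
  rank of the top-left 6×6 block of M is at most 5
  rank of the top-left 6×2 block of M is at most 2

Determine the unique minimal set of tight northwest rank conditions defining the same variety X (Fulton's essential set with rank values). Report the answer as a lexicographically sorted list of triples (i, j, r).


Recovering R(i,j) via the rank-extension bound from the 19 conditions:

  R[1]: 0  0  0  1  1  1  1  1  1
  R[2]: 0  0  1  2  2  2  2  2  2
  R[3]: 0  0  1  2  2  2  3  3  3
  R[4]: 0  0  1  2  3  3  4  4  4
  R[5]: 1  1  2  3  4  4  5  5  5
  R[6]: 1  2  3  4  5  5  6  6  6
  R[7]: 1  2  3  4  5  5  6  7  7
  R[8]: 1  2  3  4  5  5  6  7  8
  R[9]: 1  2  3  4  5  6  7  8  9

hence w(1..9) = (4, 3, 7, 5, 1, 2, 8, 9, 6).

|D(w)|=13, |Ess(w)|=4:

[(1, 3, 0), (3, 6, 2), (4, 2, 0), (8, 6, 5)]


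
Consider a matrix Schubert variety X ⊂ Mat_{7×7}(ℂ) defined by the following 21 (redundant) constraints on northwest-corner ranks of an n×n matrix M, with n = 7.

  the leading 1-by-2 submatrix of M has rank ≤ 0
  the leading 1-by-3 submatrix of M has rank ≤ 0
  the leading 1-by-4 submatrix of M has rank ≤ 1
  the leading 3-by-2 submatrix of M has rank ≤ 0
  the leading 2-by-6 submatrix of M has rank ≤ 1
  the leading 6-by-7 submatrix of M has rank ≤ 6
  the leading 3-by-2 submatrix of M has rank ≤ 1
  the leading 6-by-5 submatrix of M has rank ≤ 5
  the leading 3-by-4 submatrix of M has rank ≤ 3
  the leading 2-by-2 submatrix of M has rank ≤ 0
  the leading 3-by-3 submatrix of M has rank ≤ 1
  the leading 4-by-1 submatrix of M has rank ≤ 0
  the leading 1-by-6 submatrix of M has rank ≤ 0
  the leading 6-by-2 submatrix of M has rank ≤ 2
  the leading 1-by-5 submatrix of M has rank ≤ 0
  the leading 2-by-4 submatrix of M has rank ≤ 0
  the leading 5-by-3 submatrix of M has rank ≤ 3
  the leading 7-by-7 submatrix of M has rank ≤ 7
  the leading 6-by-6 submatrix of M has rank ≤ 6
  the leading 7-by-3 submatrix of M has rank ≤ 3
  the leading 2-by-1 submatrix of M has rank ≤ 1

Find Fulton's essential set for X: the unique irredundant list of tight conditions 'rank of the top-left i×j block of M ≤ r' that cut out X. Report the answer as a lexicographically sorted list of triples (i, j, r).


Recovering R(i,j) via the rank-extension bound from the 21 conditions:

  0, 0, 0, 0, 0, 0, 1
  0, 0, 0, 0, 1, 1, 2
  0, 0, 1, 1, 2, 2, 3
  0, 1, 2, 2, 3, 3, 4
  1, 2, 3, 3, 4, 4, 5
  1, 2, 3, 4, 5, 5, 6
  1, 2, 3, 4, 5, 6, 7

reading off 1-entries of Δ²R: w = (7, 5, 3, 2, 1, 4, 6).

D(w) has 13 cells with 4 SE-corners; essential set:

[(1, 6, 0), (2, 4, 0), (3, 2, 0), (4, 1, 0)]


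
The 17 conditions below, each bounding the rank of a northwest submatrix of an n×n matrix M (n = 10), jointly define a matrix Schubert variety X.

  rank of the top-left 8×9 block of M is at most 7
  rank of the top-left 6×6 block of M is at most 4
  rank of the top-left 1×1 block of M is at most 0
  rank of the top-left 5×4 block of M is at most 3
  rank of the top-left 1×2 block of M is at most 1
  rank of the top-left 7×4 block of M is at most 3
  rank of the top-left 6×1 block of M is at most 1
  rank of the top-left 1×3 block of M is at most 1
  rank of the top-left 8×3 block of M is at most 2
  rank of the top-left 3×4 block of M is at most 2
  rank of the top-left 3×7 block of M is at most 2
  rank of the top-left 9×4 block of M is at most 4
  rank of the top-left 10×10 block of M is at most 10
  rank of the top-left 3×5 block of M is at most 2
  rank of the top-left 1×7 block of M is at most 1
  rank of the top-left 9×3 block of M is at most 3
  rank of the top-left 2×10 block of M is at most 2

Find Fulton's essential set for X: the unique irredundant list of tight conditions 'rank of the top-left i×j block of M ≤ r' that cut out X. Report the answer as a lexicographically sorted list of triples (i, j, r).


The tightest implied rank at each (i,j), from the 17 conditions:

  i=1: 0  1  1  1  1  1  1  1  1  1
  i=2: 1  2  2  2  2  2  2  2  2  2
  i=3: 1  2  2  2  2  2  2  3  3  3
  i=4: 1  2  2  3  3  3  3  4  4  4
  i=5: 1  2  2  3  4  4  4  5  5  5
  i=6: 1  2  2  3  4  4  5  6  6  6
  i=7: 1  2  2  3  4  5  6  7  7  7
  i=8: 1  2  2  3  4  5  6  7  7  8
  i=9: 1  2  3  4  5  6  7  8  8  9
  i=10: 1  2  3  4  5  6  7  8  9  10

hence w(1..10) = (2, 1, 8, 4, 5, 7, 6, 10, 3, 9).

D(w) has 13 cells with 5 SE-corners; essential set:

[(1, 1, 0), (3, 7, 2), (6, 6, 4), (8, 3, 2), (8, 9, 7)]


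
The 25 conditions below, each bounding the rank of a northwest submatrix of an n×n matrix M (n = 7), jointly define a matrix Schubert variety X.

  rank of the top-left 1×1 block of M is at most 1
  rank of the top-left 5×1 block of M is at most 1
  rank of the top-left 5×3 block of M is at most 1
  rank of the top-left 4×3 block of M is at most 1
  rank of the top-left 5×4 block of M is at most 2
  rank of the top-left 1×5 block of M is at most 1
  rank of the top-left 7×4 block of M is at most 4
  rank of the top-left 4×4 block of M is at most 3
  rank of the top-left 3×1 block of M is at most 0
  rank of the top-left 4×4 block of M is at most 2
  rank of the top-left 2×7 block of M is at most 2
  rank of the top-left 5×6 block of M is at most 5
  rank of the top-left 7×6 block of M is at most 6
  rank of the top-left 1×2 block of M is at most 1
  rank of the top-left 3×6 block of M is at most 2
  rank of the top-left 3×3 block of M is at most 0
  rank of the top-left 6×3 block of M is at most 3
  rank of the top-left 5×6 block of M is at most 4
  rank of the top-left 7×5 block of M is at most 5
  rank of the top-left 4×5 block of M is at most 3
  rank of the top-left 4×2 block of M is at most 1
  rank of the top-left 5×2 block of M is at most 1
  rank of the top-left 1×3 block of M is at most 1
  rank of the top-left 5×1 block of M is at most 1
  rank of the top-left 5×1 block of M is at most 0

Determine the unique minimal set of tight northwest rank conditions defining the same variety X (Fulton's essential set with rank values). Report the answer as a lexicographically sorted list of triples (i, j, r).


The tightest implied rank at each (i,j), from the 25 conditions:

  R[1]: 0, 0, 0, 1, 1, 1, 1
  R[2]: 0, 0, 0, 1, 2, 2, 2
  R[3]: 0, 0, 0, 1, 2, 2, 3
  R[4]: 0, 1, 1, 2, 3, 3, 4
  R[5]: 0, 1, 1, 2, 3, 4, 5
  R[6]: 1, 2, 2, 3, 4, 5, 6
  R[7]: 1, 2, 3, 4, 5, 6, 7

giving w = (4, 5, 7, 2, 6, 1, 3) via Δ²R.

|D(w)|=13, |Ess(w)|=4:

[(3, 3, 0), (3, 6, 2), (5, 1, 0), (5, 3, 1)]


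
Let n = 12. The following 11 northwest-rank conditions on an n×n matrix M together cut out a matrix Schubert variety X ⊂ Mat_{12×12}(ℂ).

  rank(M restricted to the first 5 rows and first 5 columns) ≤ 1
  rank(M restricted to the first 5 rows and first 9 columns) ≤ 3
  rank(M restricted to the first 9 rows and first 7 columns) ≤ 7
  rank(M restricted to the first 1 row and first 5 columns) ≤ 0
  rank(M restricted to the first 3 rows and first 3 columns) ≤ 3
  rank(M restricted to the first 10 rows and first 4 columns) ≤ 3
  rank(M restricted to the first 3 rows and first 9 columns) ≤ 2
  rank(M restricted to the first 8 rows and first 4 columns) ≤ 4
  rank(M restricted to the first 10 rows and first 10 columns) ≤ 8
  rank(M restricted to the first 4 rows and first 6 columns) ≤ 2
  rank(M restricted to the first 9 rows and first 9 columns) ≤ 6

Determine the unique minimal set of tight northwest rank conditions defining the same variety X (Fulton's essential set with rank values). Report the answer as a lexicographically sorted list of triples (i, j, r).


Propagating the 11 rank bounds to every northwest block:

  R[1]: 0, 0, 0, 0, 0, 1, 1, 1, 1, 1, 1, 1
  R[2]: 1, 1, 1, 1, 1, 2, 2, 2, 2, 2, 2, 2
  R[3]: 1, 1, 1, 1, 1, 2, 2, 2, 2, 3, 3, 3
  R[4]: 1, 1, 1, 1, 1, 2, 3, 3, 3, 4, 4, 4
  R[5]: 1, 1, 1, 1, 1, 2, 3, 3, 3, 4, 5, 5
  R[6]: 1, 2, 2, 2, 2, 3, 4, 4, 4, 5, 6, 6
  R[7]: 1, 2, 3, 3, 3, 4, 5, 5, 5, 6, 7, 7
  R[8]: 1, 2, 3, 3, 4, 5, 6, 6, 6, 7, 8, 8
  R[9]: 1, 2, 3, 3, 4, 5, 6, 6, 6, 7, 8, 9
  R[10]: 1, 2, 3, 3, 4, 5, 6, 7, 7, 8, 9, 10
  R[11]: 1, 2, 3, 4, 5, 6, 7, 8, 8, 9, 10, 11
  R[12]: 1, 2, 3, 4, 5, 6, 7, 8, 9, 10, 11, 12

the unique w with this rank table is (6, 1, 10, 7, 11, 2, 3, 5, 12, 8, 4, 9).

Rothe diagram D(w) (27 cells), 6 SE-corners (essential conditions):

[(1, 5, 0), (3, 9, 2), (5, 5, 1), (5, 9, 3), (9, 9, 6), (10, 4, 3)]


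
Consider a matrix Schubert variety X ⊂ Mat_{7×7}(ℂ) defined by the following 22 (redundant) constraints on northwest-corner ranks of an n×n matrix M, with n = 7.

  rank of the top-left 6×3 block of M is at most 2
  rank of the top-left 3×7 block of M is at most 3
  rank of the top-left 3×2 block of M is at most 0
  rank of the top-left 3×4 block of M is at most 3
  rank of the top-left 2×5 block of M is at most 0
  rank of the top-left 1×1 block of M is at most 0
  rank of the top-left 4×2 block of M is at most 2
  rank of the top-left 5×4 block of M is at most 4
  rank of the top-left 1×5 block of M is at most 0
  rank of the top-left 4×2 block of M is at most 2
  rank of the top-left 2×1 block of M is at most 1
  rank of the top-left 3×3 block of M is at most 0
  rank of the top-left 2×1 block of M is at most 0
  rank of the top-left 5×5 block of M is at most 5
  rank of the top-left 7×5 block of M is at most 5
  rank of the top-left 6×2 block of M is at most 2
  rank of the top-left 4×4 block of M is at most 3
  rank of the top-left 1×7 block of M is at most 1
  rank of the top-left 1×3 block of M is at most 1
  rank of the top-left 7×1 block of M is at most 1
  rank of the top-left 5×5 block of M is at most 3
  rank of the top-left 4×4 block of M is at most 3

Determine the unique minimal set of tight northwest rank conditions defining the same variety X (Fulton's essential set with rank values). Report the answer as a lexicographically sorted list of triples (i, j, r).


Recovering R(i,j) via the rank-extension bound from the 22 conditions:

  row 1: 0  0  0  0  0  1  1
  row 2: 0  0  0  0  0  1  2
  row 3: 0  0  0  1  1  2  3
  row 4: 1  1  1  2  2  3  4
  row 5: 1  2  2  3  3  4  5
  row 6: 1  2  2  3  4  5  6
  row 7: 1  2  3  4  5  6  7

second differences of R give the permutation w = (6, 7, 4, 1, 2, 5, 3).

Fulton essential set (3 of the 14 Rothe cells):

[(2, 5, 0), (3, 3, 0), (6, 3, 2)]


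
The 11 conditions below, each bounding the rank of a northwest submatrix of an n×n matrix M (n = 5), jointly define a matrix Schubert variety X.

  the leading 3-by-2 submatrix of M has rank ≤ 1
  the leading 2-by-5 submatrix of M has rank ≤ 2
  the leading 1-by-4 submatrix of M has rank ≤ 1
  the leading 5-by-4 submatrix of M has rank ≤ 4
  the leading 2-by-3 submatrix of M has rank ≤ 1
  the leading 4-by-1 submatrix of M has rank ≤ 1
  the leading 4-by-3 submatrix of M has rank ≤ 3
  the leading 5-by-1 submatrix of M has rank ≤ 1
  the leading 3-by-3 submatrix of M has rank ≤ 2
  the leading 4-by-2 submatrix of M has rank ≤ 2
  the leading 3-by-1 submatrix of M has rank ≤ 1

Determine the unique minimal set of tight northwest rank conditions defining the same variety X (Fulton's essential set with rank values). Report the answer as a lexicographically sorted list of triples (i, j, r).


The tightest implied rank at each (i,j), from the 11 conditions:

  i=1: 1, 1, 1, 1, 1
  i=2: 1, 1, 1, 2, 2
  i=3: 1, 1, 2, 3, 3
  i=4: 1, 2, 3, 4, 4
  i=5: 1, 2, 3, 4, 5

giving w = (1, 4, 3, 2, 5) via Δ²R.

Rothe diagram D(w) (3 cells), 2 SE-corners (essential conditions):

[(2, 3, 1), (3, 2, 1)]


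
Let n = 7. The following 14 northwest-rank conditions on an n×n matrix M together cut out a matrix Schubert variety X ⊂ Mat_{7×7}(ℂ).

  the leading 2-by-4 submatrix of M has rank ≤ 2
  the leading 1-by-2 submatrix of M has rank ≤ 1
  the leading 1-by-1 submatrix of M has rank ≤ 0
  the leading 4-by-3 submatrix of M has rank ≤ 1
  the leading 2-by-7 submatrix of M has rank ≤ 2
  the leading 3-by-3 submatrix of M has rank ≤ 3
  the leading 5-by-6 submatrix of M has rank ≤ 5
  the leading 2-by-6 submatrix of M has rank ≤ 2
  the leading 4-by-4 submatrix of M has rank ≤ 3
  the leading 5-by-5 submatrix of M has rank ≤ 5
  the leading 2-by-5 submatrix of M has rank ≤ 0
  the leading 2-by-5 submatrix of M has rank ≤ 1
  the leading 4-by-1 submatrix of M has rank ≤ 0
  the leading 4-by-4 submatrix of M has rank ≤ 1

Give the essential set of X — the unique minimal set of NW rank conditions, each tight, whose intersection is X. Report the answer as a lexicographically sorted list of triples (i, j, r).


Recovering R(i,j) via the rank-extension bound from the 14 conditions:

  R[1]: 0 | 0 | 0 | 0 | 0 | 1 | 1
  R[2]: 0 | 0 | 0 | 0 | 0 | 1 | 2
  R[3]: 0 | 1 | 1 | 1 | 1 | 2 | 3
  R[4]: 0 | 1 | 1 | 1 | 2 | 3 | 4
  R[5]: 1 | 2 | 2 | 2 | 3 | 4 | 5
  R[6]: 1 | 2 | 3 | 3 | 4 | 5 | 6
  R[7]: 1 | 2 | 3 | 4 | 5 | 6 | 7

so w = (6, 7, 2, 5, 1, 3, 4).

Fulton essential set (3 of the 14 Rothe cells):

[(2, 5, 0), (4, 1, 0), (4, 4, 1)]


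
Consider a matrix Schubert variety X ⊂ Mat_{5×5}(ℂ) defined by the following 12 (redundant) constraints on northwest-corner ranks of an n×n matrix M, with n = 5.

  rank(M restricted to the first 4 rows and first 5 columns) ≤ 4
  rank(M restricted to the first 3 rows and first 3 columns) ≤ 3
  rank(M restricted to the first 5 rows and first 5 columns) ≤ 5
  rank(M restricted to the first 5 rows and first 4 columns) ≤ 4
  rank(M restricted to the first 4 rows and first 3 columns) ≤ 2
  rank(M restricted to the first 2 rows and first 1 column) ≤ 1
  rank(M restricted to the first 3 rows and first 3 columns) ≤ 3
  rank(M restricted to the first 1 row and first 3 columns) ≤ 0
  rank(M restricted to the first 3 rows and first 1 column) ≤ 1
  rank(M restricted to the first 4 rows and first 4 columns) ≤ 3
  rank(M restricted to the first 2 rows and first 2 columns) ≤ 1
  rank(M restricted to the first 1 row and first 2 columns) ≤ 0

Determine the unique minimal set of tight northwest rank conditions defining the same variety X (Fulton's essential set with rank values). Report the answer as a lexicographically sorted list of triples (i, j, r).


Reconstructing r_w from the 12 given conditions:

  0 0 0 1 1
  1 1 1 2 2
  1 2 2 3 3
  1 2 2 3 4
  1 2 3 4 5

the unique w with this rank table is (4, 1, 2, 5, 3).

2 SE-corners of the 4-cell Rothe diagram give Ess(w):

[(1, 3, 0), (4, 3, 2)]


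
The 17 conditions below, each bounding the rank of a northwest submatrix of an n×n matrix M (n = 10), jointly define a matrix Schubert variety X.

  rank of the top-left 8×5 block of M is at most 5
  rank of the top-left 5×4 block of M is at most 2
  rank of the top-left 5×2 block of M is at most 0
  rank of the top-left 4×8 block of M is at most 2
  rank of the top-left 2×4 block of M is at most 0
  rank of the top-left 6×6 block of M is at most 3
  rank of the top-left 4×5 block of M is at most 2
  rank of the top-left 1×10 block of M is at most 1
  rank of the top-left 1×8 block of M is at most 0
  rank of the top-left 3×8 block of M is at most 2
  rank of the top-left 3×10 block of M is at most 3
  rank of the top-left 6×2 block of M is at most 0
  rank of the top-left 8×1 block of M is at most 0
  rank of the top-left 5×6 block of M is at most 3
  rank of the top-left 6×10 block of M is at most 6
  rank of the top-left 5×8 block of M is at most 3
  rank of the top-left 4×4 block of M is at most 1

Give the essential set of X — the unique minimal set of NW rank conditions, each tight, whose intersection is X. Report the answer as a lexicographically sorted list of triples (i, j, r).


Computing R[i][j] = min implied NW-rank bound (n=10, 17 conditions):

  R[1]: 0 0 0 0 0 0 0 0 1 1
  R[2]: 0 0 0 0 1 1 1 1 2 2
  R[3]: 0 0 1 1 2 2 2 2 3 3
  R[4]: 0 0 1 1 2 2 2 2 3 4
  R[5]: 0 0 1 2 3 3 3 3 4 5
  R[6]: 0 0 1 2 3 3 4 4 5 6
  R[7]: 0 1 2 3 4 4 5 5 6 7
  R[8]: 0 1 2 3 4 5 6 6 7 8
  R[9]: 1 2 3 4 5 6 7 7 8 9
  R[10]: 1 2 3 4 5 6 7 8 9 10

the unique w with this rank table is (9, 5, 3, 10, 4, 7, 2, 6, 1, 8).

Rothe diagram D(w) (27 cells), 7 SE-corners (essential conditions):

[(1, 8, 0), (2, 4, 0), (4, 4, 1), (4, 8, 2), (6, 2, 0), (6, 6, 3), (8, 1, 0)]


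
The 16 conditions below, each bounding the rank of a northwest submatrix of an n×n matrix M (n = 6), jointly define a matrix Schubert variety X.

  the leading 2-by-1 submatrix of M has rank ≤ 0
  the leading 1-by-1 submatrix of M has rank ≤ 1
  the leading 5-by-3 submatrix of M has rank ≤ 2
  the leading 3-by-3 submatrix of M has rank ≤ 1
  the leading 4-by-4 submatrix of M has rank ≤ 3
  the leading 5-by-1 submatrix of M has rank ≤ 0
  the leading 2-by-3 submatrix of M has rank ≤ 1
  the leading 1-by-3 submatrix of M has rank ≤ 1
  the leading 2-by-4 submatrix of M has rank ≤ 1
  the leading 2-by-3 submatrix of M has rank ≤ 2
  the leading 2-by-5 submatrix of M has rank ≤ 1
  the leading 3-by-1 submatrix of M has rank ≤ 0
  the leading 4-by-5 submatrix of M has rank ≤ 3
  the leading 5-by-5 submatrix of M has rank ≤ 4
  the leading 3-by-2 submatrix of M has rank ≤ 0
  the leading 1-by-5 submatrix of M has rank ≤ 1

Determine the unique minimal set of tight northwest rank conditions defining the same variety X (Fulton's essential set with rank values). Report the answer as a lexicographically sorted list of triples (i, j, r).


Computing R[i][j] = min implied NW-rank bound (n=6, 16 conditions):

  row 1: 0 | 0 | 1 | 1 | 1 | 1
  row 2: 0 | 0 | 1 | 1 | 1 | 2
  row 3: 0 | 0 | 1 | 2 | 2 | 3
  row 4: 0 | 1 | 2 | 3 | 3 | 4
  row 5: 0 | 1 | 2 | 3 | 4 | 5
  row 6: 1 | 2 | 3 | 4 | 5 | 6

hence w(1..6) = (3, 6, 4, 2, 5, 1).

|D(w)|=10, |Ess(w)|=3:

[(2, 5, 1), (3, 2, 0), (5, 1, 0)]


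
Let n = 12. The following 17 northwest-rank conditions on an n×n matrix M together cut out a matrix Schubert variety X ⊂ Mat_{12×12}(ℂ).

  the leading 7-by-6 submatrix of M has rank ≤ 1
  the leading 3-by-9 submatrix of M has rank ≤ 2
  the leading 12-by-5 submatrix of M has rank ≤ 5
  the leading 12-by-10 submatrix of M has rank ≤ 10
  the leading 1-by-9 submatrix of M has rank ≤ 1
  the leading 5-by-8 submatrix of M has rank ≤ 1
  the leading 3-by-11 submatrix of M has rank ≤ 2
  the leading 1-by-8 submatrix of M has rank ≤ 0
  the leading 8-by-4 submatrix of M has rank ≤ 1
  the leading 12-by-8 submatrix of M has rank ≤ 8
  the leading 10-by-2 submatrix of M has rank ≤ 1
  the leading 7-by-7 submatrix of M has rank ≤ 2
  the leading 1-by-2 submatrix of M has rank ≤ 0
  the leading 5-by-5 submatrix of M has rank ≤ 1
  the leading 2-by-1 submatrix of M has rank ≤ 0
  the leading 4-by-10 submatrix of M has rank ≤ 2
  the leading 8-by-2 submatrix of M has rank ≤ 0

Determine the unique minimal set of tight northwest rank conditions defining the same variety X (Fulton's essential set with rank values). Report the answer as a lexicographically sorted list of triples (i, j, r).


Propagating the 17 rank bounds to every northwest block:

  i=1: 0 | 0 | 0 | 0 | 0 | 0 | 0 | 0 | 1 | 1 | 1 | 1
  i=2: 0 | 0 | 1 | 1 | 1 | 1 | 1 | 1 | 2 | 2 | 2 | 2
  i=3: 0 | 0 | 1 | 1 | 1 | 1 | 1 | 1 | 2 | 2 | 2 | 3
  i=4: 0 | 0 | 1 | 1 | 1 | 1 | 1 | 1 | 2 | 2 | 3 | 4
  i=5: 0 | 0 | 1 | 1 | 1 | 1 | 1 | 1 | 2 | 3 | 4 | 5
  i=6: 0 | 0 | 1 | 1 | 1 | 1 | 2 | 2 | 3 | 4 | 5 | 6
  i=7: 0 | 0 | 1 | 1 | 1 | 1 | 2 | 3 | 4 | 5 | 6 | 7
  i=8: 0 | 0 | 1 | 1 | 2 | 2 | 3 | 4 | 5 | 6 | 7 | 8
  i=9: 1 | 1 | 2 | 2 | 3 | 3 | 4 | 5 | 6 | 7 | 8 | 9
  i=10: 1 | 1 | 2 | 3 | 4 | 4 | 5 | 6 | 7 | 8 | 9 | 10
  i=11: 1 | 2 | 3 | 4 | 5 | 5 | 6 | 7 | 8 | 9 | 10 | 11
  i=12: 1 | 2 | 3 | 4 | 5 | 6 | 7 | 8 | 9 | 10 | 11 | 12

second differences of R give the permutation w = (9, 3, 12, 11, 10, 7, 8, 5, 1, 4, 2, 6).

ℓ(w)=48; the 8 essential cells (i,j,r):

[(1, 8, 0), (3, 11, 2), (4, 10, 2), (5, 8, 1), (7, 6, 1), (8, 2, 0), (8, 4, 1), (10, 2, 1)]


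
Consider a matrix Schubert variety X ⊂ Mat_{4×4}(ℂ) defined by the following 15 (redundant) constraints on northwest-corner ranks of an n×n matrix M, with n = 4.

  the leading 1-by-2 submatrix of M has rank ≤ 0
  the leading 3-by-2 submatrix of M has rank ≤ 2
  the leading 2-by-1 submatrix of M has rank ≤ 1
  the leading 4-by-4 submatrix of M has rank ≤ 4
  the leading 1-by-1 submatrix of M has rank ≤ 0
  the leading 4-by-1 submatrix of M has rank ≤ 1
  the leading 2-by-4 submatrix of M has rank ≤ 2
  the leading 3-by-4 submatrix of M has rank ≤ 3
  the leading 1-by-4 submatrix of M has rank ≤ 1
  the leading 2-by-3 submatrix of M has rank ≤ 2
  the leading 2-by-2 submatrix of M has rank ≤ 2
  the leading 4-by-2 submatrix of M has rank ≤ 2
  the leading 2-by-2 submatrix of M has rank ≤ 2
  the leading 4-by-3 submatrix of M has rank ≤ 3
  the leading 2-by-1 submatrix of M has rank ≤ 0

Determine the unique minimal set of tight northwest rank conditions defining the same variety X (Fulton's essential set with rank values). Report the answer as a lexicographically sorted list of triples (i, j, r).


The tightest implied rank at each (i,j), from the 15 conditions:

  i=1: 0, 0, 1, 1
  i=2: 0, 1, 2, 2
  i=3: 1, 2, 3, 3
  i=4: 1, 2, 3, 4

so w = (3, 2, 1, 4).

ℓ(w)=3; the 2 essential cells (i,j,r):

[(1, 2, 0), (2, 1, 0)]


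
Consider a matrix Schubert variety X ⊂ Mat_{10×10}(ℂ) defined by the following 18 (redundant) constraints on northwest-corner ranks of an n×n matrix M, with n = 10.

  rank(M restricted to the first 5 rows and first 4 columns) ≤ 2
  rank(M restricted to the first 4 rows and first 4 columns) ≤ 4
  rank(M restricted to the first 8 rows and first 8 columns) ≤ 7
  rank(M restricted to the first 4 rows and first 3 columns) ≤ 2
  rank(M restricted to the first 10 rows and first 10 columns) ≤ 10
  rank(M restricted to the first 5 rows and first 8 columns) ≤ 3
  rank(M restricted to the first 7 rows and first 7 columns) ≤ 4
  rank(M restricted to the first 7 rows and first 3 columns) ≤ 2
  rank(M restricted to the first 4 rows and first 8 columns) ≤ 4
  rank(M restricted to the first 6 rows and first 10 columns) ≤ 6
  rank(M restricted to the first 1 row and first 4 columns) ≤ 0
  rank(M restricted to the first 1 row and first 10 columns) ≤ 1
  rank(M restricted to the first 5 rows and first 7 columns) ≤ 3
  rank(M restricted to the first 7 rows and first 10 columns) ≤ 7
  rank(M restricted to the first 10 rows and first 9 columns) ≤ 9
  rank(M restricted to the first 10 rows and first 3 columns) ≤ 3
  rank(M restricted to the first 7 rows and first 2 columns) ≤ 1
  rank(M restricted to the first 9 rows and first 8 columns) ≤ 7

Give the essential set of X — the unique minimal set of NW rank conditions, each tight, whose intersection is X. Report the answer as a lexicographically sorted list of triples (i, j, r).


Rank table r_w(10×10) implied by the 18 constraints:

  R[1]: 0, 0, 0, 0, 1, 1, 1, 1, 1, 1
  R[2]: 1, 1, 1, 1, 2, 2, 2, 2, 2, 2
  R[3]: 1, 1, 2, 2, 3, 3, 3, 3, 3, 3
  R[4]: 1, 1, 2, 2, 3, 3, 3, 3, 4, 4
  R[5]: 1, 1, 2, 2, 3, 3, 3, 3, 4, 5
  R[6]: 1, 1, 2, 3, 4, 4, 4, 4, 5, 6
  R[7]: 1, 1, 2, 3, 4, 4, 4, 5, 6, 7
  R[8]: 1, 2, 3, 4, 5, 5, 5, 6, 7, 8
  R[9]: 1, 2, 3, 4, 5, 6, 6, 7, 8, 9
  R[10]: 1, 2, 3, 4, 5, 6, 7, 8, 9, 10

so w = (5, 1, 3, 9, 10, 4, 8, 2, 6, 7).

|D(w)|=19, |Ess(w)|=5:

[(1, 4, 0), (5, 4, 2), (5, 8, 3), (7, 2, 1), (7, 7, 4)]


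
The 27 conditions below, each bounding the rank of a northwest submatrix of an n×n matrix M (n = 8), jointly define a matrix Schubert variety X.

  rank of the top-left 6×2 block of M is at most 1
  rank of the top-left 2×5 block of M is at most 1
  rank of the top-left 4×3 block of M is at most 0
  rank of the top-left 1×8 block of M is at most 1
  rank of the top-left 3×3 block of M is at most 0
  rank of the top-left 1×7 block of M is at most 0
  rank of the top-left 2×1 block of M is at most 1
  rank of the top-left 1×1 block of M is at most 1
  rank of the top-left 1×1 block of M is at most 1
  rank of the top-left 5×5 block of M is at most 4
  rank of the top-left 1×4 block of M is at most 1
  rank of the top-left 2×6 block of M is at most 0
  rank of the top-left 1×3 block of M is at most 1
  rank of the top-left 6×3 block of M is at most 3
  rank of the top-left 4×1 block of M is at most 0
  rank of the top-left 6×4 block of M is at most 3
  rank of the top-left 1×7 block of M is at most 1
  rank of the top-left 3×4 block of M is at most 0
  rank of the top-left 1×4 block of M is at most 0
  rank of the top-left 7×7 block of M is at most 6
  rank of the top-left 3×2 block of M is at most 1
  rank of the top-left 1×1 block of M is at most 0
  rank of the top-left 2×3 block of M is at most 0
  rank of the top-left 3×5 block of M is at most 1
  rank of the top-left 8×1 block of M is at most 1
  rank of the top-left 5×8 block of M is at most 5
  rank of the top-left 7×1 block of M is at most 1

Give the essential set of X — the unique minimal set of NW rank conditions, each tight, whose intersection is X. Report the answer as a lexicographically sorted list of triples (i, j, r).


Reconstructing r_w from the 27 given conditions:

  row 1: 0, 0, 0, 0, 0, 0, 0, 1
  row 2: 0, 0, 0, 0, 0, 0, 1, 2
  row 3: 0, 0, 0, 0, 1, 1, 2, 3
  row 4: 0, 0, 0, 1, 2, 2, 3, 4
  row 5: 1, 1, 1, 2, 3, 3, 4, 5
  row 6: 1, 1, 2, 3, 4, 4, 5, 6
  row 7: 1, 2, 3, 4, 5, 5, 6, 7
  row 8: 1, 2, 3, 4, 5, 6, 7, 8

giving w = (8, 7, 5, 4, 1, 3, 2, 6) via Δ²R.

ℓ(w)=21; the 5 essential cells (i,j,r):

[(1, 7, 0), (2, 6, 0), (3, 4, 0), (4, 3, 0), (6, 2, 1)]


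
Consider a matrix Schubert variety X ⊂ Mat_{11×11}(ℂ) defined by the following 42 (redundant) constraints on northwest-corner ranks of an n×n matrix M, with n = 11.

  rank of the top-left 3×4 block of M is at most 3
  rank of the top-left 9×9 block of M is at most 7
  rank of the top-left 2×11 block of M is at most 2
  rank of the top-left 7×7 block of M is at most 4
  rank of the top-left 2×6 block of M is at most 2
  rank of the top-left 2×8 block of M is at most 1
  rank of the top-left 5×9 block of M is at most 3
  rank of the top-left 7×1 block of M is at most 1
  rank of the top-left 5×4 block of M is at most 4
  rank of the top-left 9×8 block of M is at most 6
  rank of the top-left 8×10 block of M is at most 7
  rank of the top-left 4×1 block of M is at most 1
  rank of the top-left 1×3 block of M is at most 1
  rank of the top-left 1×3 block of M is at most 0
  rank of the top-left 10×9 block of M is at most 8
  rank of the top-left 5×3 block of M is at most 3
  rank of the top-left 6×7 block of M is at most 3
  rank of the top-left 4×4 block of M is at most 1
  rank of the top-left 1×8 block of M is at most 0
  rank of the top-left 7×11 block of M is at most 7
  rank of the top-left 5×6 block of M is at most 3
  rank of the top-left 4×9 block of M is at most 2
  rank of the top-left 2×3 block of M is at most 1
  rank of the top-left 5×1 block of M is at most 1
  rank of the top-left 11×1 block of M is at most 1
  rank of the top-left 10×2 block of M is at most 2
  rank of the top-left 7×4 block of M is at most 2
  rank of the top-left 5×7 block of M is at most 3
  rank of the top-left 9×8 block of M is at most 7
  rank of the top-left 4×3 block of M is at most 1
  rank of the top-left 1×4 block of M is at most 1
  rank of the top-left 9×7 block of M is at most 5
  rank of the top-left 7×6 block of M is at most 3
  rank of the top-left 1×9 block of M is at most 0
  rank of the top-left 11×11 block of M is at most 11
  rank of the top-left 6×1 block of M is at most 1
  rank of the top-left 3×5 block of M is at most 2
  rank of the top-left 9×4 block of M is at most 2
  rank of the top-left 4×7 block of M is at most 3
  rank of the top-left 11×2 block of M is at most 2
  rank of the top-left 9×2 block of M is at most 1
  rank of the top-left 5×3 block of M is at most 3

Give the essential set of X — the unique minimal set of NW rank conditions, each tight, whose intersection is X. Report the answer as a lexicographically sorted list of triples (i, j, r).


Rank table r_w(11×11) implied by the 42 constraints:

  R[1]: 0 | 0 | 0 | 0 | 0 | 0 | 0 | 0 | 0 | 1 | 1
  R[2]: 1 | 1 | 1 | 1 | 1 | 1 | 1 | 1 | 1 | 2 | 2
  R[3]: 1 | 1 | 1 | 1 | 2 | 2 | 2 | 2 | 2 | 3 | 3
  R[4]: 1 | 1 | 1 | 1 | 2 | 2 | 2 | 2 | 2 | 3 | 4
  R[5]: 1 | 1 | 2 | 2 | 3 | 3 | 3 | 3 | 3 | 4 | 5
  R[6]: 1 | 1 | 2 | 2 | 3 | 3 | 3 | 4 | 4 | 5 | 6
  R[7]: 1 | 1 | 2 | 2 | 3 | 3 | 4 | 5 | 5 | 6 | 7
  R[8]: 1 | 1 | 2 | 2 | 3 | 4 | 5 | 6 | 6 | 7 | 8
  R[9]: 1 | 1 | 2 | 2 | 3 | 4 | 5 | 6 | 7 | 8 | 9
  R[10]: 1 | 2 | 3 | 3 | 4 | 5 | 6 | 7 | 8 | 9 | 10
  R[11]: 1 | 2 | 3 | 4 | 5 | 6 | 7 | 8 | 9 | 10 | 11

second differences of R give the permutation w = (10, 1, 5, 11, 3, 8, 7, 6, 9, 2, 4).

7 SE-corners of the 31-cell Rothe diagram give Ess(w):

[(1, 9, 0), (4, 4, 1), (4, 9, 2), (6, 7, 3), (7, 6, 3), (9, 2, 1), (9, 4, 2)]


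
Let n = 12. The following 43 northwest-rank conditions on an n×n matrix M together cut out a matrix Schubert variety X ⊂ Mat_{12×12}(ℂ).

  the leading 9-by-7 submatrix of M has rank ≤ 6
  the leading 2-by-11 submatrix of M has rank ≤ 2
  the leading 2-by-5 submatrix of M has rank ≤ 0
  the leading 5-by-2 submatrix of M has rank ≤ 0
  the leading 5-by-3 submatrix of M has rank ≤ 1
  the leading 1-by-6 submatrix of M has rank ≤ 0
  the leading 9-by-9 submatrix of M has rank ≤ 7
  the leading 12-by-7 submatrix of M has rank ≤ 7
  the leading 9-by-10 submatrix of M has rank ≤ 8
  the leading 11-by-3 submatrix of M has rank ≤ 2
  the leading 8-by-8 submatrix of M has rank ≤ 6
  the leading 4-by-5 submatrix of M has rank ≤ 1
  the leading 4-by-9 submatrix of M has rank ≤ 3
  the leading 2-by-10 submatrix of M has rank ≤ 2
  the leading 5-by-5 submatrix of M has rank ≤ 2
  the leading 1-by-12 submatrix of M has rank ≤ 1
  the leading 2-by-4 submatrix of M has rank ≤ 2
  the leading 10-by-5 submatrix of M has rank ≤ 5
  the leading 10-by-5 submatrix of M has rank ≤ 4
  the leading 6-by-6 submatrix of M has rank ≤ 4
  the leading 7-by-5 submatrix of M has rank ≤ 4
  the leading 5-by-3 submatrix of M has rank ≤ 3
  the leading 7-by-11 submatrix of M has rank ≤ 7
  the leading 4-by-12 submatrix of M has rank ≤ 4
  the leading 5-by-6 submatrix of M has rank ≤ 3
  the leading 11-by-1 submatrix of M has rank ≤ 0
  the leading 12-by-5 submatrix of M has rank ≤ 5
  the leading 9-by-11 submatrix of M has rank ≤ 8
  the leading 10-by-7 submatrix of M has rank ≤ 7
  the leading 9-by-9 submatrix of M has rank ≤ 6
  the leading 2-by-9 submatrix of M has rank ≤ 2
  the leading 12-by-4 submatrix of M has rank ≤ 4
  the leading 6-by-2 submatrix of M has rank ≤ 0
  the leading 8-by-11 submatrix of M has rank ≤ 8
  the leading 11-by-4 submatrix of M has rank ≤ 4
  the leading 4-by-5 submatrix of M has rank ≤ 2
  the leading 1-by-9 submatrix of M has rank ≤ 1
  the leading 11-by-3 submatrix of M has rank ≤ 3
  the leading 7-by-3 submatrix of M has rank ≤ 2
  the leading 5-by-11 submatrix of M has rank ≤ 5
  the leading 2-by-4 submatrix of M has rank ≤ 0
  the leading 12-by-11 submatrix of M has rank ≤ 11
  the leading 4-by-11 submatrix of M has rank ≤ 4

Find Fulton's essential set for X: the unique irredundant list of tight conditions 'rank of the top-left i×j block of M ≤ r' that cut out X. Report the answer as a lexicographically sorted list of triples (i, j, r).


Recovering R(i,j) via the rank-extension bound from the 43 conditions:

  row 1: 0 | 0 | 0 | 0 | 0 | 0 | 1 | 1 | 1 | 1 | 1 | 1
  row 2: 0 | 0 | 0 | 0 | 0 | 1 | 2 | 2 | 2 | 2 | 2 | 2
  row 3: 0 | 0 | 1 | 1 | 1 | 2 | 3 | 3 | 3 | 3 | 3 | 3
  row 4: 0 | 0 | 1 | 1 | 1 | 2 | 3 | 3 | 3 | 4 | 4 | 4
  row 5: 0 | 0 | 1 | 2 | 2 | 3 | 4 | 4 | 4 | 5 | 5 | 5
  row 6: 0 | 0 | 1 | 2 | 3 | 4 | 5 | 5 | 5 | 6 | 6 | 6
  row 7: 0 | 1 | 2 | 3 | 4 | 5 | 6 | 6 | 6 | 7 | 7 | 7
  row 8: 0 | 1 | 2 | 3 | 4 | 5 | 6 | 6 | 6 | 7 | 8 | 8
  row 9: 0 | 1 | 2 | 3 | 4 | 5 | 6 | 6 | 6 | 7 | 8 | 9
  row 10: 0 | 1 | 2 | 3 | 4 | 5 | 6 | 7 | 7 | 8 | 9 | 10
  row 11: 0 | 1 | 2 | 3 | 4 | 5 | 6 | 7 | 8 | 9 | 10 | 11
  row 12: 1 | 2 | 3 | 4 | 5 | 6 | 7 | 8 | 9 | 10 | 11 | 12

hence w(1..12) = (7, 6, 3, 10, 4, 5, 2, 11, 12, 8, 9, 1).

ℓ(w)=32; the 7 essential cells (i,j,r):

[(1, 6, 0), (2, 5, 0), (4, 5, 1), (4, 9, 3), (6, 2, 0), (9, 9, 6), (11, 1, 0)]


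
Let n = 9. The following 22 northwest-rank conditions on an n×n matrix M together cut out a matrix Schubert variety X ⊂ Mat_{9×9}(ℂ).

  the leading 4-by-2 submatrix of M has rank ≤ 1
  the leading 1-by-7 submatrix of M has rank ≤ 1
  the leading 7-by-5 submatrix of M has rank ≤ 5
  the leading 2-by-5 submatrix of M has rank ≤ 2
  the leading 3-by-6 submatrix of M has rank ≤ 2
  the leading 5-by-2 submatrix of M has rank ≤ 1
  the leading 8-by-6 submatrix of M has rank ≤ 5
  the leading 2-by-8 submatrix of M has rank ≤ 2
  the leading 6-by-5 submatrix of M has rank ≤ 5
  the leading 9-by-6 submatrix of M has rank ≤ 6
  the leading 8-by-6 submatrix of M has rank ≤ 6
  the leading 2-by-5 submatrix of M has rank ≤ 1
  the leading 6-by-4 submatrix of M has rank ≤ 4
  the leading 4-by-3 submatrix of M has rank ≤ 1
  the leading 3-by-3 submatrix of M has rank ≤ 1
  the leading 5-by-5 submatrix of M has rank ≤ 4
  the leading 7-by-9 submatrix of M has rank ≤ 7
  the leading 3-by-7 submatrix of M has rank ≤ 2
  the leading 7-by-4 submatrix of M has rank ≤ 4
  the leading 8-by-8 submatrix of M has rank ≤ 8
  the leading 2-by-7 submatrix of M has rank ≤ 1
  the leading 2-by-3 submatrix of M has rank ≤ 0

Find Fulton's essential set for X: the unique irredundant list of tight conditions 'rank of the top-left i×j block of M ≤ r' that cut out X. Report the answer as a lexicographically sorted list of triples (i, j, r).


Reconstructing r_w from the 22 given conditions:

  0 0 0 1 1 1 1 1 1
  0 0 0 1 1 1 1 2 2
  1 1 1 2 2 2 2 3 3
  1 1 1 2 3 3 3 4 4
  1 1 2 3 4 4 4 5 5
  1 2 3 4 5 5 5 6 6
  1 2 3 4 5 5 6 7 7
  1 2 3 4 5 5 6 7 8
  1 2 3 4 5 6 7 8 9

so w = (4, 8, 1, 5, 3, 2, 7, 9, 6).

D(w) has 14 cells with 5 SE-corners; essential set:

[(2, 3, 0), (2, 7, 1), (4, 3, 1), (5, 2, 1), (8, 6, 5)]


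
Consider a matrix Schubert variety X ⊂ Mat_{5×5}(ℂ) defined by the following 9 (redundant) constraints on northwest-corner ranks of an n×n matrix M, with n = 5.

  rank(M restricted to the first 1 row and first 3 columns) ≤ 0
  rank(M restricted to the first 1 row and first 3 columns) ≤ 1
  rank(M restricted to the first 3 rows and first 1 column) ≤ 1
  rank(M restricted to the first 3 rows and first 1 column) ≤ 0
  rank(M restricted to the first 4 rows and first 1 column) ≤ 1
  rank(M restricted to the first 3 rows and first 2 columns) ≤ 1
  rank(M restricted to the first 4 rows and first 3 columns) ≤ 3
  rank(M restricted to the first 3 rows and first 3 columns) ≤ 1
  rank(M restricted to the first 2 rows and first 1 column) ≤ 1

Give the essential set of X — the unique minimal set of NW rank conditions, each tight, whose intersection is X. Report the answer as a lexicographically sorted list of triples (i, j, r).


Propagating the 9 rank bounds to every northwest block:

  i=1: 0, 0, 0, 1, 1
  i=2: 0, 1, 1, 2, 2
  i=3: 0, 1, 1, 2, 3
  i=4: 1, 2, 2, 3, 4
  i=5: 1, 2, 3, 4, 5

the unique w with this rank table is (4, 2, 5, 1, 3).

D(w) has 6 cells with 3 SE-corners; essential set:

[(1, 3, 0), (3, 1, 0), (3, 3, 1)]


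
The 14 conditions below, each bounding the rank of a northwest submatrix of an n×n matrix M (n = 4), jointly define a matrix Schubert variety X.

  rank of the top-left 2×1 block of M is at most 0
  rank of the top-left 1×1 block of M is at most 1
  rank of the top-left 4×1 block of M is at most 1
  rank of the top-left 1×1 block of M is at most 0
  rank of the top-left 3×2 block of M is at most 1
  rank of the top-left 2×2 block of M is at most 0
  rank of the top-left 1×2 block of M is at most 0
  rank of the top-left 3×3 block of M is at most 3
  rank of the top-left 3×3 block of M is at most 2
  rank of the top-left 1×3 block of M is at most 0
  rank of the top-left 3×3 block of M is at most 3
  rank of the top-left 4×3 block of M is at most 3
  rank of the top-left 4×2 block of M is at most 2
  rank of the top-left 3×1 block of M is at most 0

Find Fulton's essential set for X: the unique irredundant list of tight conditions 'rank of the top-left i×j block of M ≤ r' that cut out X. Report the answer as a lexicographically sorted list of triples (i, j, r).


Reconstructing r_w from the 14 given conditions:

  0 0 0 1
  0 0 1 2
  0 1 2 3
  1 2 3 4

hence w(1..4) = (4, 3, 2, 1).

Rothe diagram D(w) (6 cells), 3 SE-corners (essential conditions):

[(1, 3, 0), (2, 2, 0), (3, 1, 0)]


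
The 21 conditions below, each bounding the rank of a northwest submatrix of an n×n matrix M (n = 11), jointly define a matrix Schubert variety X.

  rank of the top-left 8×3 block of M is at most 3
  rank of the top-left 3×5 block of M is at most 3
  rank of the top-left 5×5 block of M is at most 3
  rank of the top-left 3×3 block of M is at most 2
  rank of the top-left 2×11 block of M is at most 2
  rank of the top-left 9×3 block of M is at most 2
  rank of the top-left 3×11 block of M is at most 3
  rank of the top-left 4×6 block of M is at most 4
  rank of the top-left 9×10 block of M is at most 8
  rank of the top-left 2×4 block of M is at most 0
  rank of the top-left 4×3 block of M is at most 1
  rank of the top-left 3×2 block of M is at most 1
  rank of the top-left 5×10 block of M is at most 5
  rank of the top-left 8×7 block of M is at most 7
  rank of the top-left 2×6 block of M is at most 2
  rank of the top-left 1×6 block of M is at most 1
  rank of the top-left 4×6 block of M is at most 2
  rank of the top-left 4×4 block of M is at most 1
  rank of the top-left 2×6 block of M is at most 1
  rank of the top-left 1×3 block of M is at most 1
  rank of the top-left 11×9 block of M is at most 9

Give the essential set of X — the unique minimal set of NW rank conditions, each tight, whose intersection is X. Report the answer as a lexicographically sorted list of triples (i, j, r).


The tightest implied rank at each (i,j), from the 21 conditions:

  R[1]: 0, 0, 0, 0, 1, 1, 1, 1, 1, 1, 1
  R[2]: 0, 0, 0, 0, 1, 1, 2, 2, 2, 2, 2
  R[3]: 1, 1, 1, 1, 2, 2, 3, 3, 3, 3, 3
  R[4]: 1, 1, 1, 1, 2, 2, 3, 4, 4, 4, 4
  R[5]: 1, 2, 2, 2, 3, 3, 4, 5, 5, 5, 5
  R[6]: 1, 2, 2, 3, 4, 4, 5, 6, 6, 6, 6
  R[7]: 1, 2, 2, 3, 4, 5, 6, 7, 7, 7, 7
  R[8]: 1, 2, 2, 3, 4, 5, 6, 7, 8, 8, 8
  R[9]: 1, 2, 2, 3, 4, 5, 6, 7, 8, 8, 9
  R[10]: 1, 2, 3, 4, 5, 6, 7, 8, 9, 9, 10
  R[11]: 1, 2, 3, 4, 5, 6, 7, 8, 9, 10, 11

second differences of R give the permutation w = (5, 7, 1, 8, 2, 4, 6, 9, 11, 3, 10).

ℓ(w)=18; the 6 essential cells (i,j,r):

[(2, 4, 0), (2, 6, 1), (4, 4, 1), (4, 6, 2), (9, 3, 2), (9, 10, 8)]
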